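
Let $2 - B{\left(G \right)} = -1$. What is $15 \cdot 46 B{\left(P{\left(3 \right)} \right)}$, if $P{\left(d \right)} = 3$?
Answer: $2070$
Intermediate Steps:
$B{\left(G \right)} = 3$ ($B{\left(G \right)} = 2 - -1 = 2 + 1 = 3$)
$15 \cdot 46 B{\left(P{\left(3 \right)} \right)} = 15 \cdot 46 \cdot 3 = 690 \cdot 3 = 2070$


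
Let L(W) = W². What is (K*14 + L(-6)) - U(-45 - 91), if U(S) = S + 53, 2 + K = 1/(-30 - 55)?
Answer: 7721/85 ≈ 90.835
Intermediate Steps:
K = -171/85 (K = -2 + 1/(-30 - 55) = -2 + 1/(-85) = -2 - 1/85 = -171/85 ≈ -2.0118)
U(S) = 53 + S
(K*14 + L(-6)) - U(-45 - 91) = (-171/85*14 + (-6)²) - (53 + (-45 - 91)) = (-2394/85 + 36) - (53 - 136) = 666/85 - 1*(-83) = 666/85 + 83 = 7721/85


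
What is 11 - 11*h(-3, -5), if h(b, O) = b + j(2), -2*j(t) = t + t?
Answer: 66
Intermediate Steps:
j(t) = -t (j(t) = -(t + t)/2 = -t)
h(b, O) = -2 + b (h(b, O) = b - 1*2 = b - 2 = -2 + b)
11 - 11*h(-3, -5) = 11 - 11*(-2 - 3) = 11 - 11*(-5) = 11 + 55 = 66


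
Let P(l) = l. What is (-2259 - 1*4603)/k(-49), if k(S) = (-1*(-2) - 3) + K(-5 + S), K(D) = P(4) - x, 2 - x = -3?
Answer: 3431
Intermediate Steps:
x = 5 (x = 2 - 1*(-3) = 2 + 3 = 5)
K(D) = -1 (K(D) = 4 - 1*5 = 4 - 5 = -1)
k(S) = -2 (k(S) = (-1*(-2) - 3) - 1 = (2 - 3) - 1 = -1 - 1 = -2)
(-2259 - 1*4603)/k(-49) = (-2259 - 1*4603)/(-2) = (-2259 - 4603)*(-1/2) = -6862*(-1/2) = 3431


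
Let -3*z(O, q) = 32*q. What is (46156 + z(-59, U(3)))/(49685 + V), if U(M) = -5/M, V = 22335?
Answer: 103891/162045 ≈ 0.64112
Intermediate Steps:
z(O, q) = -32*q/3
(46156 + z(-59, U(3)))/(49685 + V) = (46156 - (-160)/(3*3))/(49685 + 22335) = (46156 - (-160)/(3*3))/72020 = (46156 - 32/3*(-5/3))*(1/72020) = (46156 + 160/9)*(1/72020) = (415564/9)*(1/72020) = 103891/162045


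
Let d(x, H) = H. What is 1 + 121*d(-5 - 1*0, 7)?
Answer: 848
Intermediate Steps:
1 + 121*d(-5 - 1*0, 7) = 1 + 121*7 = 1 + 847 = 848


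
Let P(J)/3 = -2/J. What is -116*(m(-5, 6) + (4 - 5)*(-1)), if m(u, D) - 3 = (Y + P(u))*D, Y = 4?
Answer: -20416/5 ≈ -4083.2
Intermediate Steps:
P(J) = -6/J (P(J) = 3*(-2/J) = -6/J)
m(u, D) = 3 + D*(4 - 6/u) (m(u, D) = 3 + (4 - 6/u)*D = 3 + D*(4 - 6/u))
-116*(m(-5, 6) + (4 - 5)*(-1)) = -116*((3 + 4*6 - 6*6/(-5)) + (4 - 5)*(-1)) = -116*((3 + 24 - 6*6*(-⅕)) - 1*(-1)) = -116*((3 + 24 + 36/5) + 1) = -116*(171/5 + 1) = -116*176/5 = -20416/5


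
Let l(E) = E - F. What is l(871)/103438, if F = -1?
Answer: 436/51719 ≈ 0.0084302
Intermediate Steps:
l(E) = 1 + E (l(E) = E - 1*(-1) = E + 1 = 1 + E)
l(871)/103438 = (1 + 871)/103438 = 872*(1/103438) = 436/51719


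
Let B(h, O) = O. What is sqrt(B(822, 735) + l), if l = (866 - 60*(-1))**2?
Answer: sqrt(858211) ≈ 926.40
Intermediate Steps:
l = 857476 (l = (866 + 60)**2 = 926**2 = 857476)
sqrt(B(822, 735) + l) = sqrt(735 + 857476) = sqrt(858211)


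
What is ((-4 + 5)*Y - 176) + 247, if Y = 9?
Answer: 80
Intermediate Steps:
((-4 + 5)*Y - 176) + 247 = ((-4 + 5)*9 - 176) + 247 = (1*9 - 176) + 247 = (9 - 176) + 247 = -167 + 247 = 80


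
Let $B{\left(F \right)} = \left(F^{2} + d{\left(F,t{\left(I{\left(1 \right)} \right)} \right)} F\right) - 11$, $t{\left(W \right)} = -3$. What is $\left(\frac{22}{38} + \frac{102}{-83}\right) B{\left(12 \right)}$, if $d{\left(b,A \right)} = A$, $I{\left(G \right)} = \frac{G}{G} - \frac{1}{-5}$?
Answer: $- \frac{99425}{1577} \approx -63.047$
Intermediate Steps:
$I{\left(G \right)} = \frac{6}{5}$ ($I{\left(G \right)} = 1 - - \frac{1}{5} = 1 + \frac{1}{5} = \frac{6}{5}$)
$B{\left(F \right)} = -11 + F^{2} - 3 F$ ($B{\left(F \right)} = \left(F^{2} - 3 F\right) - 11 = -11 + F^{2} - 3 F$)
$\left(\frac{22}{38} + \frac{102}{-83}\right) B{\left(12 \right)} = \left(\frac{22}{38} + \frac{102}{-83}\right) \left(-11 + 12^{2} - 36\right) = \left(22 \cdot \frac{1}{38} + 102 \left(- \frac{1}{83}\right)\right) \left(-11 + 144 - 36\right) = \left(\frac{11}{19} - \frac{102}{83}\right) 97 = \left(- \frac{1025}{1577}\right) 97 = - \frac{99425}{1577}$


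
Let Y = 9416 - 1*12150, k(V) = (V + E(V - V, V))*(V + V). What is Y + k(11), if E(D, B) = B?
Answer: -2250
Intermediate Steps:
k(V) = 4*V**2 (k(V) = (V + V)*(V + V) = (2*V)*(2*V) = 4*V**2)
Y = -2734 (Y = 9416 - 12150 = -2734)
Y + k(11) = -2734 + 4*11**2 = -2734 + 4*121 = -2734 + 484 = -2250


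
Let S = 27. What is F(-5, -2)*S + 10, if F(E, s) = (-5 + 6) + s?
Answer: -17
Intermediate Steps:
F(E, s) = 1 + s
F(-5, -2)*S + 10 = (1 - 2)*27 + 10 = -1*27 + 10 = -27 + 10 = -17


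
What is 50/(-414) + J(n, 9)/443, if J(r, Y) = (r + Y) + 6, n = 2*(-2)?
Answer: -8798/91701 ≈ -0.095942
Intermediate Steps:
n = -4
J(r, Y) = 6 + Y + r (J(r, Y) = (Y + r) + 6 = 6 + Y + r)
50/(-414) + J(n, 9)/443 = 50/(-414) + (6 + 9 - 4)/443 = 50*(-1/414) + 11*(1/443) = -25/207 + 11/443 = -8798/91701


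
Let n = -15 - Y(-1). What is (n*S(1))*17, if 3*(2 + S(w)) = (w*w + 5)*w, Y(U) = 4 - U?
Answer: 0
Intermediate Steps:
S(w) = -2 + w*(5 + w²)/3 (S(w) = -2 + ((w*w + 5)*w)/3 = -2 + ((w² + 5)*w)/3 = -2 + ((5 + w²)*w)/3 = -2 + (w*(5 + w²))/3 = -2 + w*(5 + w²)/3)
n = -20 (n = -15 - (4 - 1*(-1)) = -15 - (4 + 1) = -15 - 1*5 = -15 - 5 = -20)
(n*S(1))*17 = -20*(-2 + (⅓)*1³ + (5/3)*1)*17 = -20*(-2 + (⅓)*1 + 5/3)*17 = -20*(-2 + ⅓ + 5/3)*17 = -20*0*17 = 0*17 = 0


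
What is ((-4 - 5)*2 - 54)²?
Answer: 5184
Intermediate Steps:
((-4 - 5)*2 - 54)² = (-9*2 - 54)² = (-18 - 54)² = (-72)² = 5184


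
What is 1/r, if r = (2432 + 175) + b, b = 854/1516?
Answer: 758/1976533 ≈ 0.00038350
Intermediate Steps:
b = 427/758 (b = 854*(1/1516) = 427/758 ≈ 0.56332)
r = 1976533/758 (r = (2432 + 175) + 427/758 = 2607 + 427/758 = 1976533/758 ≈ 2607.6)
1/r = 1/(1976533/758) = 758/1976533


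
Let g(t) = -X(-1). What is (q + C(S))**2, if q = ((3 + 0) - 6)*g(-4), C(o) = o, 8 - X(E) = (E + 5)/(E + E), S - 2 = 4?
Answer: 1296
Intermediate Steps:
S = 6 (S = 2 + 4 = 6)
X(E) = 8 - (5 + E)/(2*E) (X(E) = 8 - (E + 5)/(E + E) = 8 - (5 + E)/(2*E))
g(t) = -10 (g(t) = -5*(-1 + 3*(-1))/(2*(-1)) = -5*(-1)*(-1 - 3)/2 = -5*(-1)*(-4)/2 = -1*10 = -10)
q = 30 (q = ((3 + 0) - 6)*(-10) = (3 - 6)*(-10) = -3*(-10) = 30)
(q + C(S))**2 = (30 + 6)**2 = 36**2 = 1296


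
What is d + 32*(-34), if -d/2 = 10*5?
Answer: -1188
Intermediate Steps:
d = -100 (d = -20*5 = -2*50 = -100)
d + 32*(-34) = -100 + 32*(-34) = -100 - 1088 = -1188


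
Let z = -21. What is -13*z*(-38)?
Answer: -10374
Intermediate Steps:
-13*z*(-38) = -13*(-21)*(-38) = 273*(-38) = -10374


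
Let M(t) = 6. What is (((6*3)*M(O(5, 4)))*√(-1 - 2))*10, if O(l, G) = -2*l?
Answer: 1080*I*√3 ≈ 1870.6*I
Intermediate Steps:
(((6*3)*M(O(5, 4)))*√(-1 - 2))*10 = (((6*3)*6)*√(-1 - 2))*10 = ((18*6)*√(-3))*10 = (108*(I*√3))*10 = (108*I*√3)*10 = 1080*I*√3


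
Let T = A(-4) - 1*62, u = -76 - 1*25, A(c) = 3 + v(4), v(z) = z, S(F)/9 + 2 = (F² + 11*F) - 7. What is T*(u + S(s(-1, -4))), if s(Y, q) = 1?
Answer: 4070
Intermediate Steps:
S(F) = -81 + 9*F² + 99*F (S(F) = -18 + 9*((F² + 11*F) - 7) = -18 + 9*(-7 + F² + 11*F) = -18 + (-63 + 9*F² + 99*F) = -81 + 9*F² + 99*F)
A(c) = 7 (A(c) = 3 + 4 = 7)
u = -101 (u = -76 - 25 = -101)
T = -55 (T = 7 - 1*62 = 7 - 62 = -55)
T*(u + S(s(-1, -4))) = -55*(-101 + (-81 + 9*1² + 99*1)) = -55*(-101 + (-81 + 9*1 + 99)) = -55*(-101 + (-81 + 9 + 99)) = -55*(-101 + 27) = -55*(-74) = 4070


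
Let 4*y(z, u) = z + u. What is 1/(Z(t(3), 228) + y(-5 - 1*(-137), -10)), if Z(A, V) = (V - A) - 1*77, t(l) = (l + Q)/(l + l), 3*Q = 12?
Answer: 3/541 ≈ 0.0055453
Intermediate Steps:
Q = 4 (Q = (⅓)*12 = 4)
t(l) = (4 + l)/(2*l) (t(l) = (l + 4)/(l + l) = (4 + l)/((2*l)) = (4 + l)*(1/(2*l)) = (4 + l)/(2*l))
Z(A, V) = -77 + V - A (Z(A, V) = (V - A) - 77 = -77 + V - A)
y(z, u) = u/4 + z/4 (y(z, u) = (z + u)/4 = (u + z)/4 = u/4 + z/4)
1/(Z(t(3), 228) + y(-5 - 1*(-137), -10)) = 1/((-77 + 228 - (4 + 3)/(2*3)) + ((¼)*(-10) + (-5 - 1*(-137))/4)) = 1/((-77 + 228 - 7/(2*3)) + (-5/2 + (-5 + 137)/4)) = 1/((-77 + 228 - 1*7/6) + (-5/2 + (¼)*132)) = 1/((-77 + 228 - 7/6) + (-5/2 + 33)) = 1/(899/6 + 61/2) = 1/(541/3) = 3/541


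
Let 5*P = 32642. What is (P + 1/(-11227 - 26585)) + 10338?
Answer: 3188761579/189060 ≈ 16866.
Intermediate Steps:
P = 32642/5 (P = (⅕)*32642 = 32642/5 ≈ 6528.4)
(P + 1/(-11227 - 26585)) + 10338 = (32642/5 + 1/(-11227 - 26585)) + 10338 = (32642/5 + 1/(-37812)) + 10338 = (32642/5 - 1/37812) + 10338 = 1234259299/189060 + 10338 = 3188761579/189060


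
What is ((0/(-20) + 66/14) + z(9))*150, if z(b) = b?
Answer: 14400/7 ≈ 2057.1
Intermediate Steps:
((0/(-20) + 66/14) + z(9))*150 = ((0/(-20) + 66/14) + 9)*150 = ((0*(-1/20) + 66*(1/14)) + 9)*150 = ((0 + 33/7) + 9)*150 = (33/7 + 9)*150 = (96/7)*150 = 14400/7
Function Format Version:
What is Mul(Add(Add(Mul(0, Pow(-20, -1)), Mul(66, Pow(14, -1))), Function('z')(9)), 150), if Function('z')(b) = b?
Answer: Rational(14400, 7) ≈ 2057.1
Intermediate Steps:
Mul(Add(Add(Mul(0, Pow(-20, -1)), Mul(66, Pow(14, -1))), Function('z')(9)), 150) = Mul(Add(Add(Mul(0, Pow(-20, -1)), Mul(66, Pow(14, -1))), 9), 150) = Mul(Add(Add(Mul(0, Rational(-1, 20)), Mul(66, Rational(1, 14))), 9), 150) = Mul(Add(Add(0, Rational(33, 7)), 9), 150) = Mul(Add(Rational(33, 7), 9), 150) = Mul(Rational(96, 7), 150) = Rational(14400, 7)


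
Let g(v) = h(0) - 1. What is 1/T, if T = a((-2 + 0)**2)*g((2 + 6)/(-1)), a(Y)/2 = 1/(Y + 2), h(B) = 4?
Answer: 1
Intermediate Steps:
g(v) = 3 (g(v) = 4 - 1 = 3)
a(Y) = 2/(2 + Y) (a(Y) = 2/(Y + 2) = 2/(2 + Y))
T = 1 (T = (2/(2 + (-2 + 0)**2))*3 = (2/(2 + (-2)**2))*3 = (2/(2 + 4))*3 = (2/6)*3 = (2*(1/6))*3 = (1/3)*3 = 1)
1/T = 1/1 = 1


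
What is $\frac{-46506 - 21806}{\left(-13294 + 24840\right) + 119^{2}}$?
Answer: $- \frac{68312}{25707} \approx -2.6573$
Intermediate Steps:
$\frac{-46506 - 21806}{\left(-13294 + 24840\right) + 119^{2}} = - \frac{68312}{11546 + 14161} = - \frac{68312}{25707}$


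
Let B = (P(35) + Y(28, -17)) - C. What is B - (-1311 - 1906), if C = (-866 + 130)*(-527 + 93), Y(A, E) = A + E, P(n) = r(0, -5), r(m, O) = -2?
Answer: -316198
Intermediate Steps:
P(n) = -2
C = 319424 (C = -736*(-434) = 319424)
B = -319415 (B = (-2 + (28 - 17)) - 1*319424 = (-2 + 11) - 319424 = 9 - 319424 = -319415)
B - (-1311 - 1906) = -319415 - (-1311 - 1906) = -319415 - 1*(-3217) = -319415 + 3217 = -316198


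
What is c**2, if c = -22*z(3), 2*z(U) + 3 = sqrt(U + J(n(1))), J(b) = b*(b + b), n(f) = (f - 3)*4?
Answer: 16940 - 726*sqrt(131) ≈ 8630.5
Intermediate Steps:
n(f) = -12 + 4*f (n(f) = (-3 + f)*4 = -12 + 4*f)
J(b) = 2*b**2 (J(b) = b*(2*b) = 2*b**2)
z(U) = -3/2 + sqrt(128 + U)/2 (z(U) = -3/2 + sqrt(U + 2*(-12 + 4*1)**2)/2 = -3/2 + sqrt(U + 2*(-12 + 4)**2)/2 = -3/2 + sqrt(U + 2*(-8)**2)/2 = -3/2 + sqrt(U + 2*64)/2 = -3/2 + sqrt(U + 128)/2 = -3/2 + sqrt(128 + U)/2)
c = 33 - 11*sqrt(131) (c = -22*(-3/2 + sqrt(128 + 3)/2) = -22*(-3/2 + sqrt(131)/2) = 33 - 11*sqrt(131) ≈ -92.901)
c**2 = (33 - 11*sqrt(131))**2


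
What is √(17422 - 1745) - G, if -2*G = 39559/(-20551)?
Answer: -39559/41102 + √15677 ≈ 124.25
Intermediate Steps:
G = 39559/41102 (G = -39559/(2*(-20551)) = -39559*(-1)/(2*20551) = -½*(-39559/20551) = 39559/41102 ≈ 0.96246)
√(17422 - 1745) - G = √(17422 - 1745) - 1*39559/41102 = √15677 - 39559/41102 = -39559/41102 + √15677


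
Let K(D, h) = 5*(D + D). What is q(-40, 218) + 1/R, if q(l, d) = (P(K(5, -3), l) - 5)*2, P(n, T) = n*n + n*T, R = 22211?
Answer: 21988891/22211 ≈ 990.00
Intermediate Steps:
K(D, h) = 10*D (K(D, h) = 5*(2*D) = 10*D)
P(n, T) = n² + T*n
q(l, d) = 4990 + 100*l (q(l, d) = ((10*5)*(l + 10*5) - 5)*2 = (50*(l + 50) - 5)*2 = (50*(50 + l) - 5)*2 = ((2500 + 50*l) - 5)*2 = (2495 + 50*l)*2 = 4990 + 100*l)
q(-40, 218) + 1/R = (4990 + 100*(-40)) + 1/22211 = (4990 - 4000) + 1/22211 = 990 + 1/22211 = 21988891/22211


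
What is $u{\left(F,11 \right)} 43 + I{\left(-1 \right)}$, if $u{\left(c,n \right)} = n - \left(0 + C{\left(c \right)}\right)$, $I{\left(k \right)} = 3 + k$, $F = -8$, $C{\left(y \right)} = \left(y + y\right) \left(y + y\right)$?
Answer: $-10533$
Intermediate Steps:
$C{\left(y \right)} = 4 y^{2}$ ($C{\left(y \right)} = 2 y 2 y = 4 y^{2}$)
$u{\left(c,n \right)} = n - 4 c^{2}$ ($u{\left(c,n \right)} = n - \left(0 + 4 c^{2}\right) = n - 4 c^{2}$)
$u{\left(F,11 \right)} 43 + I{\left(-1 \right)} = \left(11 - 4 \left(-8\right)^{2}\right) 43 + \left(3 - 1\right) = \left(11 - 256\right) 43 + 2 = \left(-245\right) 43 + 2 = -10535 + 2 = -10533$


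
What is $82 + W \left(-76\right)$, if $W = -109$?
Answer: $8366$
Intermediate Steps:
$82 + W \left(-76\right) = 82 - -8284 = 82 + 8284 = 8366$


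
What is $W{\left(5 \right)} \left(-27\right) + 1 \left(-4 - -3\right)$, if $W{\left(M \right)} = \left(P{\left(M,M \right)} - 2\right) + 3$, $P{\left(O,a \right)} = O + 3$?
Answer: $-244$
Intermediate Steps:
$P{\left(O,a \right)} = 3 + O$
$W{\left(M \right)} = 4 + M$ ($W{\left(M \right)} = \left(\left(3 + M\right) - 2\right) + 3 = \left(1 + M\right) + 3 = 4 + M$)
$W{\left(5 \right)} \left(-27\right) + 1 \left(-4 - -3\right) = \left(4 + 5\right) \left(-27\right) + 1 \left(-4 - -3\right) = 9 \left(-27\right) + 1 \left(-4 + 3\right) = -243 + 1 \left(-1\right) = -243 - 1 = -244$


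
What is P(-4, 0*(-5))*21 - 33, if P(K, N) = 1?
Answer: -12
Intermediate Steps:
P(-4, 0*(-5))*21 - 33 = 1*21 - 33 = 21 - 33 = -12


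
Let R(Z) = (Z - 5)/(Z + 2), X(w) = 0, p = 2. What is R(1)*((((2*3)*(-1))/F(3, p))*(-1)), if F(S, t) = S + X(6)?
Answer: -8/3 ≈ -2.6667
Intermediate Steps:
F(S, t) = S (F(S, t) = S + 0 = S)
R(Z) = (-5 + Z)/(2 + Z)
R(1)*((((2*3)*(-1))/F(3, p))*(-1)) = ((-5 + 1)/(2 + 1))*((((2*3)*(-1))/3)*(-1)) = (-4/3)*(((6*(-1))*(⅓))*(-1)) = ((⅓)*(-4))*(-6*⅓*(-1)) = -(-8)*(-1)/3 = -4/3*2 = -8/3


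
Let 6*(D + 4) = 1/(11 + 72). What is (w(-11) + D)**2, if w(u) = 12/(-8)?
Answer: 1874161/62001 ≈ 30.228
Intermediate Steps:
w(u) = -3/2 (w(u) = 12*(-1/8) = -3/2)
D = -1991/498 (D = -4 + 1/(6*(11 + 72)) = -4 + (1/6)/83 = -4 + (1/6)*(1/83) = -4 + 1/498 = -1991/498 ≈ -3.9980)
(w(-11) + D)**2 = (-3/2 - 1991/498)**2 = (-1369/249)**2 = 1874161/62001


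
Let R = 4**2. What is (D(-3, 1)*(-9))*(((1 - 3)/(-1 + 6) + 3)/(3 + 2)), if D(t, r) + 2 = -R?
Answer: 2106/25 ≈ 84.240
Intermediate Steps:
R = 16
D(t, r) = -18 (D(t, r) = -2 - 1*16 = -2 - 16 = -18)
(D(-3, 1)*(-9))*(((1 - 3)/(-1 + 6) + 3)/(3 + 2)) = (-18*(-9))*(((1 - 3)/(-1 + 6) + 3)/(3 + 2)) = 162*((-2/5 + 3)/5) = 162*((-2*1/5 + 3)*(1/5)) = 162*((-2/5 + 3)*(1/5)) = 162*((13/5)*(1/5)) = 162*(13/25) = 2106/25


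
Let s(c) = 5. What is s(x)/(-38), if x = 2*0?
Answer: -5/38 ≈ -0.13158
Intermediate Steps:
x = 0
s(x)/(-38) = 5/(-38) = 5*(-1/38) = -5/38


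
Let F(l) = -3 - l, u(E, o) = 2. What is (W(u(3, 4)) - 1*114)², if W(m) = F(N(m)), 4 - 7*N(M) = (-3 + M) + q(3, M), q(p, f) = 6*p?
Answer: 649636/49 ≈ 13258.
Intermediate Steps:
N(M) = -11/7 - M/7 (N(M) = 4/7 - ((-3 + M) + 6*3)/7 = 4/7 - ((-3 + M) + 18)/7 = 4/7 - (15 + M)/7 = 4/7 + (-15/7 - M/7) = -11/7 - M/7)
W(m) = -10/7 + m/7 (W(m) = -3 - (-11/7 - m/7) = -3 + (11/7 + m/7) = -10/7 + m/7)
(W(u(3, 4)) - 1*114)² = ((-10/7 + (⅐)*2) - 1*114)² = ((-10/7 + 2/7) - 114)² = (-8/7 - 114)² = (-806/7)² = 649636/49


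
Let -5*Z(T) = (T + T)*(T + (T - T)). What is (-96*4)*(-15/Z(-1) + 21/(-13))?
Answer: -179136/13 ≈ -13780.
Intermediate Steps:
Z(T) = -2*T²/5 (Z(T) = -(T + T)*(T + (T - T))/5 = -2*T*(T + 0)/5 = -2*T*T/5 = -2*T²/5)
(-96*4)*(-15/Z(-1) + 21/(-13)) = (-96*4)*(-15/((-⅖*(-1)²)) + 21/(-13)) = -384*(-15/((-⅖*1)) + 21*(-1/13)) = -384*(-15/(-⅖) - 21/13) = -384*(-15*(-5/2) - 21/13) = -384*(75/2 - 21/13) = -384*933/26 = -179136/13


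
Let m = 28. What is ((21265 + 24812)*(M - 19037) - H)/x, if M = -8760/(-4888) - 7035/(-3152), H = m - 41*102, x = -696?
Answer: 58239583135535/46220928 ≈ 1.2600e+6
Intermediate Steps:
H = -4154 (H = 28 - 41*102 = 28 - 4182 = -4154)
M = 7749825/1925872 (M = -8760*(-1/4888) - 7035*(-1/3152) = 1095/611 + 7035/3152 = 7749825/1925872 ≈ 4.0241)
((21265 + 24812)*(M - 19037) - H)/x = ((21265 + 24812)*(7749825/1925872 - 19037) - 1*(-4154))/(-696) = (46077*(-36655075439/1925872) + 4154)*(-1/696) = (-1688955911002803/1925872 + 4154)*(-1/696) = -1688947910930515/1925872*(-1/696) = 58239583135535/46220928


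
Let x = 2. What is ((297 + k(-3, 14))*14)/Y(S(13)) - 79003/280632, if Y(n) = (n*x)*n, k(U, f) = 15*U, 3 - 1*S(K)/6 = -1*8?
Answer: 381055/3086952 ≈ 0.12344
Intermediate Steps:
S(K) = 66 (S(K) = 18 - (-6)*8 = 18 - 6*(-8) = 18 + 48 = 66)
Y(n) = 2*n**2 (Y(n) = (n*2)*n = (2*n)*n = 2*n**2)
((297 + k(-3, 14))*14)/Y(S(13)) - 79003/280632 = ((297 + 15*(-3))*14)/((2*66**2)) - 79003/280632 = ((297 - 45)*14)/((2*4356)) - 79003*1/280632 = (252*14)/8712 - 79003/280632 = 3528*(1/8712) - 79003/280632 = 49/121 - 79003/280632 = 381055/3086952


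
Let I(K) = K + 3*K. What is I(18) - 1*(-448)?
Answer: 520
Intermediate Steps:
I(K) = 4*K
I(18) - 1*(-448) = 4*18 - 1*(-448) = 72 + 448 = 520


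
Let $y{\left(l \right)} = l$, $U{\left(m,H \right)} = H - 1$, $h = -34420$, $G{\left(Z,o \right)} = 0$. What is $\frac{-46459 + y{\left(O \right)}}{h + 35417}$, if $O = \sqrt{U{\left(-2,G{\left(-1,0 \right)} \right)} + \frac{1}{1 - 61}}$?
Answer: $- \frac{46459}{997} + \frac{i \sqrt{915}}{29910} \approx -46.599 + 0.0010113 i$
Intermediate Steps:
$U{\left(m,H \right)} = -1 + H$ ($U{\left(m,H \right)} = H - 1 = -1 + H$)
$O = \frac{i \sqrt{915}}{30}$ ($O = \sqrt{\left(-1 + 0\right) + \frac{1}{1 - 61}} = \sqrt{-1 + \frac{1}{-60}} = \sqrt{-1 - \frac{1}{60}} = \sqrt{- \frac{61}{60}} = \frac{i \sqrt{915}}{30} \approx 1.0083 i$)
$\frac{-46459 + y{\left(O \right)}}{h + 35417} = \frac{-46459 + \frac{i \sqrt{915}}{30}}{-34420 + 35417} = \frac{-46459 + \frac{i \sqrt{915}}{30}}{997} = \left(-46459 + \frac{i \sqrt{915}}{30}\right) \frac{1}{997} = - \frac{46459}{997} + \frac{i \sqrt{915}}{29910}$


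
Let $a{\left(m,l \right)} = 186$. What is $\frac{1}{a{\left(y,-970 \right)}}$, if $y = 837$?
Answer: $\frac{1}{186} \approx 0.0053763$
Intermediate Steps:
$\frac{1}{a{\left(y,-970 \right)}} = \frac{1}{186}$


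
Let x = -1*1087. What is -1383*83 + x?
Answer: -115876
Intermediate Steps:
x = -1087
-1383*83 + x = -1383*83 - 1087 = -114789 - 1087 = -115876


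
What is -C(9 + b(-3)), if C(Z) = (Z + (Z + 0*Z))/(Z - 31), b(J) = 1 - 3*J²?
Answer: -17/24 ≈ -0.70833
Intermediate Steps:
C(Z) = 2*Z/(-31 + Z) (C(Z) = (Z + (Z + 0))/(-31 + Z) = (Z + Z)/(-31 + Z) = (2*Z)/(-31 + Z) = 2*Z/(-31 + Z))
-C(9 + b(-3)) = -2*(9 + (1 - 3*(-3)²))/(-31 + (9 + (1 - 3*(-3)²))) = -2*(9 + (1 - 3*9))/(-31 + (9 + (1 - 3*9))) = -2*(9 + (1 - 27))/(-31 + (9 + (1 - 27))) = -2*(9 - 26)/(-31 + (9 - 26)) = -2*(-17)/(-31 - 17) = -2*(-17)/(-48) = -2*(-17)*(-1)/48 = -1*17/24 = -17/24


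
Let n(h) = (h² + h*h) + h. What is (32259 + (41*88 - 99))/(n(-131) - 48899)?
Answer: -8942/3677 ≈ -2.4319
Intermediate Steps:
n(h) = h + 2*h² (n(h) = (h² + h²) + h = 2*h² + h = h + 2*h²)
(32259 + (41*88 - 99))/(n(-131) - 48899) = (32259 + (41*88 - 99))/(-131*(1 + 2*(-131)) - 48899) = (32259 + (3608 - 99))/(-131*(1 - 262) - 48899) = (32259 + 3509)/(-131*(-261) - 48899) = 35768/(34191 - 48899) = 35768/(-14708) = 35768*(-1/14708) = -8942/3677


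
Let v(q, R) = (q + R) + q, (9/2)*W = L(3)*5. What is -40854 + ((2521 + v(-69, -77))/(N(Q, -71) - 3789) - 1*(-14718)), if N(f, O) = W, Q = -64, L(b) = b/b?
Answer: -891023130/34091 ≈ -26137.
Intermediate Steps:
L(b) = 1
W = 10/9 (W = 2*(1*5)/9 = (2/9)*5 = 10/9 ≈ 1.1111)
v(q, R) = R + 2*q (v(q, R) = (R + q) + q = R + 2*q)
N(f, O) = 10/9
-40854 + ((2521 + v(-69, -77))/(N(Q, -71) - 3789) - 1*(-14718)) = -40854 + ((2521 + (-77 + 2*(-69)))/(10/9 - 3789) - 1*(-14718)) = -40854 + ((2521 + (-77 - 138))/(-34091/9) + 14718) = -40854 + ((2521 - 215)*(-9/34091) + 14718) = -40854 + (2306*(-9/34091) + 14718) = -40854 + (-20754/34091 + 14718) = -40854 + 501730584/34091 = -891023130/34091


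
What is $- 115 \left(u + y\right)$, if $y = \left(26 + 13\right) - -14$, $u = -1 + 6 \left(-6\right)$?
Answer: $-1840$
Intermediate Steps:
$u = -37$ ($u = -1 - 36 = -37$)
$y = 53$ ($y = 39 + 14 = 53$)
$- 115 \left(u + y\right) = - 115 \left(-37 + 53\right) = \left(-115\right) 16 = -1840$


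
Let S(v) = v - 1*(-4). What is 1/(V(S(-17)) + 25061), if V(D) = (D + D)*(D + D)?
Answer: 1/25737 ≈ 3.8855e-5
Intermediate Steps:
S(v) = 4 + v (S(v) = v + 4 = 4 + v)
V(D) = 4*D**2 (V(D) = (2*D)*(2*D) = 4*D**2)
1/(V(S(-17)) + 25061) = 1/(4*(4 - 17)**2 + 25061) = 1/(4*(-13)**2 + 25061) = 1/(4*169 + 25061) = 1/(676 + 25061) = 1/25737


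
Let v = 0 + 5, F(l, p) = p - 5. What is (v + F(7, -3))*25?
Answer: -75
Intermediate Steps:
F(l, p) = -5 + p
v = 5
(v + F(7, -3))*25 = (5 + (-5 - 3))*25 = (5 - 8)*25 = -3*25 = -75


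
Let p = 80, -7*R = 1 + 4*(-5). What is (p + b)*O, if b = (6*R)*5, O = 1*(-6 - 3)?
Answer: -10170/7 ≈ -1452.9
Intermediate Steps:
R = 19/7 (R = -(1 + 4*(-5))/7 = -(1 - 20)/7 = -⅐*(-19) = 19/7 ≈ 2.7143)
O = -9 (O = 1*(-9) = -9)
b = 570/7 (b = (6*(19/7))*5 = (114/7)*5 = 570/7 ≈ 81.429)
(p + b)*O = (80 + 570/7)*(-9) = (1130/7)*(-9) = -10170/7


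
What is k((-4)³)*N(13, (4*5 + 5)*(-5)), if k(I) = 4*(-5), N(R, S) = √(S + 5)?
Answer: -40*I*√30 ≈ -219.09*I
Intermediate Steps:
N(R, S) = √(5 + S)
k(I) = -20
k((-4)³)*N(13, (4*5 + 5)*(-5)) = -20*√(5 + (4*5 + 5)*(-5)) = -20*√(5 + (20 + 5)*(-5)) = -20*√(5 + 25*(-5)) = -20*√(5 - 125) = -40*I*√30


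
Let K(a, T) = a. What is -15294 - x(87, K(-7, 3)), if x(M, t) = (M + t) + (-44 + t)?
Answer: -15323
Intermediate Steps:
x(M, t) = -44 + M + 2*t
-15294 - x(87, K(-7, 3)) = -15294 - (-44 + 87 + 2*(-7)) = -15294 - (-44 + 87 - 14) = -15294 - 1*29 = -15294 - 29 = -15323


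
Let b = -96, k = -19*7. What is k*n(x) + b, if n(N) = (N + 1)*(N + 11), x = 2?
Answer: -5283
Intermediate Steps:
k = -133
n(N) = (1 + N)*(11 + N)
k*n(x) + b = -133*(11 + 2² + 12*2) - 96 = -133*(11 + 4 + 24) - 96 = -133*39 - 96 = -5187 - 96 = -5283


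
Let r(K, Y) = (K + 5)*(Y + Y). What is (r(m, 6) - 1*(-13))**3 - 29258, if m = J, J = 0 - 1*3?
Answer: 21395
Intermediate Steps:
J = -3 (J = 0 - 3 = -3)
m = -3
r(K, Y) = 2*Y*(5 + K) (r(K, Y) = (5 + K)*(2*Y) = 2*Y*(5 + K))
(r(m, 6) - 1*(-13))**3 - 29258 = (2*6*(5 - 3) - 1*(-13))**3 - 29258 = (2*6*2 + 13)**3 - 29258 = (24 + 13)**3 - 29258 = 37**3 - 29258 = 50653 - 29258 = 21395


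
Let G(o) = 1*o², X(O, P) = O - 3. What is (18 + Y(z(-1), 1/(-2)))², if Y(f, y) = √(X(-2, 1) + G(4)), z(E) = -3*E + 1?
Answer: (18 + √11)² ≈ 454.40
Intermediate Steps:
X(O, P) = -3 + O
z(E) = 1 - 3*E
G(o) = o²
Y(f, y) = √11 (Y(f, y) = √((-3 - 2) + 4²) = √(-5 + 16) = √11)
(18 + Y(z(-1), 1/(-2)))² = (18 + √11)²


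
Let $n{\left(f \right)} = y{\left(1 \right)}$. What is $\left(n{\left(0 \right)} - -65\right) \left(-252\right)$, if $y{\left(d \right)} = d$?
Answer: $-16632$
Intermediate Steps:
$n{\left(f \right)} = 1$
$\left(n{\left(0 \right)} - -65\right) \left(-252\right) = \left(1 - -65\right) \left(-252\right) = \left(1 + 65\right) \left(-252\right) = 66 \left(-252\right) = -16632$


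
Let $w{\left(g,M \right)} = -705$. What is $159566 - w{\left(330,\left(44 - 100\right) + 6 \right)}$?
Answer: $160271$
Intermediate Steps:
$159566 - w{\left(330,\left(44 - 100\right) + 6 \right)} = 159566 - -705 = 159566 + 705 = 160271$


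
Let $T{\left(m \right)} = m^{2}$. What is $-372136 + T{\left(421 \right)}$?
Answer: $-194895$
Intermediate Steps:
$-372136 + T{\left(421 \right)} = -372136 + 421^{2} = -372136 + 177241 = -194895$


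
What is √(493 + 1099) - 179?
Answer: -179 + 2*√398 ≈ -139.10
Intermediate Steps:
√(493 + 1099) - 179 = √1592 - 179 = 2*√398 - 179 = -179 + 2*√398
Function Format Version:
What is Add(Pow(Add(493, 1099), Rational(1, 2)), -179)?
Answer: Add(-179, Mul(2, Pow(398, Rational(1, 2)))) ≈ -139.10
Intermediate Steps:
Add(Pow(Add(493, 1099), Rational(1, 2)), -179) = Add(Pow(1592, Rational(1, 2)), -179) = Add(Mul(2, Pow(398, Rational(1, 2))), -179) = Add(-179, Mul(2, Pow(398, Rational(1, 2))))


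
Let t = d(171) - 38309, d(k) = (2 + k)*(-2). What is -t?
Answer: 38655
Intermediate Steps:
d(k) = -4 - 2*k
t = -38655 (t = (-4 - 2*171) - 38309 = (-4 - 342) - 38309 = -346 - 38309 = -38655)
-t = -1*(-38655) = 38655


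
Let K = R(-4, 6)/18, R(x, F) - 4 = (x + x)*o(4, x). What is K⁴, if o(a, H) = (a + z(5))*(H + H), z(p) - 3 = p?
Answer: 22199808016/6561 ≈ 3.3836e+6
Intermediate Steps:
z(p) = 3 + p
o(a, H) = 2*H*(8 + a) (o(a, H) = (a + (3 + 5))*(H + H) = (a + 8)*(2*H) = (8 + a)*(2*H) = 2*H*(8 + a))
R(x, F) = 4 + 48*x² (R(x, F) = 4 + (x + x)*(2*x*(8 + 4)) = 4 + (2*x)*(2*x*12) = 4 + (2*x)*(24*x) = 4 + 48*x²)
K = 386/9 (K = (4 + 48*(-4)²)/18 = (4 + 48*16)*(1/18) = (4 + 768)*(1/18) = 772*(1/18) = 386/9 ≈ 42.889)
K⁴ = (386/9)⁴ = 22199808016/6561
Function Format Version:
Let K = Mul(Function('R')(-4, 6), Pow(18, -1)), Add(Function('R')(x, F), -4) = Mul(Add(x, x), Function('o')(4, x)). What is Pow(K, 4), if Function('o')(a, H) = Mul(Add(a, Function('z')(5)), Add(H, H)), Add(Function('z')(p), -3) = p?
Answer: Rational(22199808016, 6561) ≈ 3.3836e+6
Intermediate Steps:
Function('z')(p) = Add(3, p)
Function('o')(a, H) = Mul(2, H, Add(8, a)) (Function('o')(a, H) = Mul(Add(a, Add(3, 5)), Add(H, H)) = Mul(Add(a, 8), Mul(2, H)) = Mul(Add(8, a), Mul(2, H)) = Mul(2, H, Add(8, a)))
Function('R')(x, F) = Add(4, Mul(48, Pow(x, 2))) (Function('R')(x, F) = Add(4, Mul(Add(x, x), Mul(2, x, Add(8, 4)))) = Add(4, Mul(Mul(2, x), Mul(2, x, 12))) = Add(4, Mul(Mul(2, x), Mul(24, x))) = Add(4, Mul(48, Pow(x, 2))))
K = Rational(386, 9) (K = Mul(Add(4, Mul(48, Pow(-4, 2))), Pow(18, -1)) = Mul(Add(4, Mul(48, 16)), Rational(1, 18)) = Mul(Add(4, 768), Rational(1, 18)) = Mul(772, Rational(1, 18)) = Rational(386, 9) ≈ 42.889)
Pow(K, 4) = Pow(Rational(386, 9), 4) = Rational(22199808016, 6561)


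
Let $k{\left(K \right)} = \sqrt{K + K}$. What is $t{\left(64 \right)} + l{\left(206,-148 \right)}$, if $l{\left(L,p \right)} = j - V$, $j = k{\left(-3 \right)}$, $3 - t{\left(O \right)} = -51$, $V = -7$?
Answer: $61 + i \sqrt{6} \approx 61.0 + 2.4495 i$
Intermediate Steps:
$k{\left(K \right)} = \sqrt{2} \sqrt{K}$ ($k{\left(K \right)} = \sqrt{2 K} = \sqrt{2} \sqrt{K}$)
$t{\left(O \right)} = 54$ ($t{\left(O \right)} = 3 - -51 = 3 + 51 = 54$)
$j = i \sqrt{6}$ ($j = \sqrt{2} \sqrt{-3} = \sqrt{2} i \sqrt{3} = i \sqrt{6} \approx 2.4495 i$)
$l{\left(L,p \right)} = 7 + i \sqrt{6}$ ($l{\left(L,p \right)} = i \sqrt{6} - -7 = i \sqrt{6} + 7 = 7 + i \sqrt{6}$)
$t{\left(64 \right)} + l{\left(206,-148 \right)} = 54 + \left(7 + i \sqrt{6}\right) = 61 + i \sqrt{6}$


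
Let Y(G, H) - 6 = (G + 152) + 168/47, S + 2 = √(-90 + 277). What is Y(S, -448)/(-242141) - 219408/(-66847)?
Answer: 2496499256316/760760773069 - √187/242141 ≈ 3.2815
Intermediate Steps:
S = -2 + √187 (S = -2 + √(-90 + 277) = -2 + √187 ≈ 11.675)
Y(G, H) = 7594/47 + G (Y(G, H) = 6 + ((G + 152) + 168/47) = 6 + ((152 + G) + 168*(1/47)) = 6 + ((152 + G) + 168/47) = 6 + (7312/47 + G) = 7594/47 + G)
Y(S, -448)/(-242141) - 219408/(-66847) = (7594/47 + (-2 + √187))/(-242141) - 219408/(-66847) = (7500/47 + √187)*(-1/242141) - 219408*(-1/66847) = (-7500/11380627 - √187/242141) + 219408/66847 = 2496499256316/760760773069 - √187/242141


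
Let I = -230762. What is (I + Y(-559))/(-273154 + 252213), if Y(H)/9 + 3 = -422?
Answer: 234587/20941 ≈ 11.202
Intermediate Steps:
Y(H) = -3825 (Y(H) = -27 + 9*(-422) = -27 - 3798 = -3825)
(I + Y(-559))/(-273154 + 252213) = (-230762 - 3825)/(-273154 + 252213) = -234587/(-20941) = -234587*(-1/20941) = 234587/20941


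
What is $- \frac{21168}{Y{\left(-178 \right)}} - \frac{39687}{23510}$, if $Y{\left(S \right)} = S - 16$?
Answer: $\frac{244980201}{2280470} \approx 107.43$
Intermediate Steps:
$Y{\left(S \right)} = -16 + S$ ($Y{\left(S \right)} = S - 16 = -16 + S$)
$- \frac{21168}{Y{\left(-178 \right)}} - \frac{39687}{23510} = - \frac{21168}{-16 - 178} - \frac{39687}{23510} = - \frac{21168}{-194} - \frac{39687}{23510} = \left(-21168\right) \left(- \frac{1}{194}\right) - \frac{39687}{23510} = \frac{10584}{97} - \frac{39687}{23510} = \frac{244980201}{2280470}$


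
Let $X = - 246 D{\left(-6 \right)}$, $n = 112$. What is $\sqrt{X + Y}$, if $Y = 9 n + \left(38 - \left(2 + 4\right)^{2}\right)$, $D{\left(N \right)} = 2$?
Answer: $\sqrt{518} \approx 22.76$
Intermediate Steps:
$X = -492$ ($X = \left(-246\right) 2 = -492$)
$Y = 1010$ ($Y = 9 \cdot 112 + \left(38 - \left(2 + 4\right)^{2}\right) = 1008 + \left(38 - 6^{2}\right) = 1008 + \left(38 - 36\right) = 1008 + 2 = 1010$)
$\sqrt{X + Y} = \sqrt{-492 + 1010} = \sqrt{518}$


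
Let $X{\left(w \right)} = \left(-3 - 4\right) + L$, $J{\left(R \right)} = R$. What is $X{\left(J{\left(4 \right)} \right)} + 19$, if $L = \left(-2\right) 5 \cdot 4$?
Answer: $-28$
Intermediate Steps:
$L = -40$ ($L = \left(-10\right) 4 = -40$)
$X{\left(w \right)} = -47$ ($X{\left(w \right)} = \left(-3 - 4\right) - 40 = -7 - 40 = -47$)
$X{\left(J{\left(4 \right)} \right)} + 19 = -47 + 19 = -28$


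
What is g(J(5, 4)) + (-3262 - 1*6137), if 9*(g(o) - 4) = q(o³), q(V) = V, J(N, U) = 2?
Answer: -84547/9 ≈ -9394.1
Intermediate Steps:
g(o) = 4 + o³/9
g(J(5, 4)) + (-3262 - 1*6137) = (4 + (⅑)*2³) + (-3262 - 1*6137) = (4 + (⅑)*8) + (-3262 - 6137) = (4 + 8/9) - 9399 = 44/9 - 9399 = -84547/9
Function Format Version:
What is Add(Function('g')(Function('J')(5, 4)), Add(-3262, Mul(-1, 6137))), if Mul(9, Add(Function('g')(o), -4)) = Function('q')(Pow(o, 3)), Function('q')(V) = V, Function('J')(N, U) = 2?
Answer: Rational(-84547, 9) ≈ -9394.1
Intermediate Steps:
Function('g')(o) = Add(4, Mul(Rational(1, 9), Pow(o, 3)))
Add(Function('g')(Function('J')(5, 4)), Add(-3262, Mul(-1, 6137))) = Add(Add(4, Mul(Rational(1, 9), Pow(2, 3))), Add(-3262, Mul(-1, 6137))) = Add(Add(4, Mul(Rational(1, 9), 8)), Add(-3262, -6137)) = Add(Add(4, Rational(8, 9)), -9399) = Add(Rational(44, 9), -9399) = Rational(-84547, 9)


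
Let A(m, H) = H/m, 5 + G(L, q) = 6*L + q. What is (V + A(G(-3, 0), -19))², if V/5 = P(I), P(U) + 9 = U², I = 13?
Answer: 339259561/529 ≈ 6.4132e+5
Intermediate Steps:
G(L, q) = -5 + q + 6*L (G(L, q) = -5 + (6*L + q) = -5 + (q + 6*L) = -5 + q + 6*L)
P(U) = -9 + U²
V = 800 (V = 5*(-9 + 13²) = 5*(-9 + 169) = 5*160 = 800)
(V + A(G(-3, 0), -19))² = (800 - 19/(-5 + 0 + 6*(-3)))² = (800 - 19/(-5 + 0 - 18))² = (800 - 19/(-23))² = (800 - 19*(-1/23))² = (800 + 19/23)² = (18419/23)² = 339259561/529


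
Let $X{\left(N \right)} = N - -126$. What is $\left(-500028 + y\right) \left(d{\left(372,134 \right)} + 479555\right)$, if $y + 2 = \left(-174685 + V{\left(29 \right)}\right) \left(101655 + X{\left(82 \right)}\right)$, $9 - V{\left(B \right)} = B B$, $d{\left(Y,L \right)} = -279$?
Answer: $-8569065804222476$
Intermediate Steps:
$X{\left(N \right)} = 126 + N$ ($X{\left(N \right)} = N + 126 = 126 + N$)
$V{\left(B \right)} = 9 - B^{2}$ ($V{\left(B \right)} = 9 - B B = 9 - B^{2}$)
$y = -17878688173$ ($y = -2 + \left(-174685 + \left(9 - 29^{2}\right)\right) \left(101655 + \left(126 + 82\right)\right) = -2 + \left(-174685 + \left(9 - 841\right)\right) \left(101655 + 208\right) = -2 + \left(-174685 + \left(9 - 841\right)\right) 101863 = -2 + \left(-174685 - 832\right) 101863 = -2 - 17878688171 = -17878688173$)
$\left(-500028 + y\right) \left(d{\left(372,134 \right)} + 479555\right) = \left(-500028 - 17878688173\right) \left(-279 + 479555\right) = \left(-17879188201\right) 479276 = -8569065804222476$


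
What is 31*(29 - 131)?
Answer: -3162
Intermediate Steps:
31*(29 - 131) = 31*(-102) = -3162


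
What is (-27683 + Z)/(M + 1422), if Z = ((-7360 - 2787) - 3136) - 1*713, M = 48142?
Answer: -41679/49564 ≈ -0.84091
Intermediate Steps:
Z = -13996 (Z = (-10147 - 3136) - 713 = -13283 - 713 = -13996)
(-27683 + Z)/(M + 1422) = (-27683 - 13996)/(48142 + 1422) = -41679/49564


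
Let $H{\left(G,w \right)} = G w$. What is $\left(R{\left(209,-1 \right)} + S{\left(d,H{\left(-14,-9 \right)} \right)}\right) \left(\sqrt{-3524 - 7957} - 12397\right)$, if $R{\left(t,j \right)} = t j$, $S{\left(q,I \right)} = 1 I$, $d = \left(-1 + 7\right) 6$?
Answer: $1028951 - 83 i \sqrt{11481} \approx 1.029 \cdot 10^{6} - 8893.4 i$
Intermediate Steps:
$d = 36$ ($d = 6 \cdot 6 = 36$)
$S{\left(q,I \right)} = I$
$R{\left(t,j \right)} = j t$
$\left(R{\left(209,-1 \right)} + S{\left(d,H{\left(-14,-9 \right)} \right)}\right) \left(\sqrt{-3524 - 7957} - 12397\right) = \left(\left(-1\right) 209 - -126\right) \left(\sqrt{-3524 - 7957} - 12397\right) = \left(-209 + 126\right) \left(\sqrt{-11481} - 12397\right) = - 83 \left(i \sqrt{11481} - 12397\right) = - 83 \left(-12397 + i \sqrt{11481}\right) = 1028951 - 83 i \sqrt{11481}$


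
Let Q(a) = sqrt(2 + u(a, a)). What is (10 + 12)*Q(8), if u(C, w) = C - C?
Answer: 22*sqrt(2) ≈ 31.113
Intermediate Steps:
u(C, w) = 0
Q(a) = sqrt(2) (Q(a) = sqrt(2 + 0) = sqrt(2))
(10 + 12)*Q(8) = (10 + 12)*sqrt(2) = 22*sqrt(2)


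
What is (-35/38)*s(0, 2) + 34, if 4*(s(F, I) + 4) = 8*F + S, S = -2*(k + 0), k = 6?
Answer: 1537/38 ≈ 40.447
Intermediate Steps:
S = -12 (S = -2*(6 + 0) = -2*6 = -12)
s(F, I) = -7 + 2*F (s(F, I) = -4 + (8*F - 12)/4 = -4 + (-12 + 8*F)/4 = -4 + (-3 + 2*F) = -7 + 2*F)
(-35/38)*s(0, 2) + 34 = (-35/38)*(-7 + 2*0) + 34 = (-35*1/38)*(-7 + 0) + 34 = -35/38*(-7) + 34 = 245/38 + 34 = 1537/38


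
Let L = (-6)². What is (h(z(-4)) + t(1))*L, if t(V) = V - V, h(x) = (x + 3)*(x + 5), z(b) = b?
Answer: -36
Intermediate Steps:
h(x) = (3 + x)*(5 + x)
L = 36
t(V) = 0
(h(z(-4)) + t(1))*L = ((15 + (-4)² + 8*(-4)) + 0)*36 = ((15 + 16 - 32) + 0)*36 = (-1 + 0)*36 = -1*36 = -36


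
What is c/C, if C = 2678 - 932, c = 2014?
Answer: 1007/873 ≈ 1.1535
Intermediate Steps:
C = 1746
c/C = 2014/1746 = 2014*(1/1746) = 1007/873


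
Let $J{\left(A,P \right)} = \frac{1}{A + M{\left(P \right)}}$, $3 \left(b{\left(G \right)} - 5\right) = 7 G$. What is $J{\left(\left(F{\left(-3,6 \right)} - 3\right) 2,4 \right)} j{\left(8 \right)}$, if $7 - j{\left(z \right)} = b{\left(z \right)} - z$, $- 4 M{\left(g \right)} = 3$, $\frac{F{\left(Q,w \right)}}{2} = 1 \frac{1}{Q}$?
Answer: $\frac{104}{97} \approx 1.0722$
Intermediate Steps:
$F{\left(Q,w \right)} = \frac{2}{Q}$ ($F{\left(Q,w \right)} = 2 \cdot 1 \frac{1}{Q} = \frac{2}{Q}$)
$M{\left(g \right)} = - \frac{3}{4}$ ($M{\left(g \right)} = \left(- \frac{1}{4}\right) 3 = - \frac{3}{4}$)
$b{\left(G \right)} = 5 + \frac{7 G}{3}$
$j{\left(z \right)} = 2 - \frac{4 z}{3}$ ($j{\left(z \right)} = 7 - \left(\left(5 + \frac{7 z}{3}\right) - z\right) = 7 - \left(5 + \frac{4 z}{3}\right) = 2 - \frac{4 z}{3}$)
$J{\left(A,P \right)} = \frac{1}{- \frac{3}{4} + A}$ ($J{\left(A,P \right)} = \frac{1}{A - \frac{3}{4}} = \frac{1}{- \frac{3}{4} + A}$)
$J{\left(\left(F{\left(-3,6 \right)} - 3\right) 2,4 \right)} j{\left(8 \right)} = \frac{4}{-3 + 4 \left(\frac{2}{-3} - 3\right) 2} \left(2 - \frac{32}{3}\right) = \frac{4}{-3 + 4 \left(2 \left(- \frac{1}{3}\right) - 3\right) 2} \left(2 - \frac{32}{3}\right) = \frac{4}{-3 + 4 \left(- \frac{2}{3} - 3\right) 2} \left(- \frac{26}{3}\right) = \frac{4}{-3 + 4 \left(\left(- \frac{11}{3}\right) 2\right)} \left(- \frac{26}{3}\right) = \frac{4}{-3 + 4 \left(- \frac{22}{3}\right)} \left(- \frac{26}{3}\right) = \frac{4}{-3 - \frac{88}{3}} \left(- \frac{26}{3}\right) = \frac{4}{- \frac{97}{3}} \left(- \frac{26}{3}\right) = 4 \left(- \frac{3}{97}\right) \left(- \frac{26}{3}\right) = \left(- \frac{12}{97}\right) \left(- \frac{26}{3}\right) = \frac{104}{97}$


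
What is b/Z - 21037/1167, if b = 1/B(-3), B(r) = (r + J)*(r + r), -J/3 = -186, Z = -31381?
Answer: -732779927281/40650005970 ≈ -18.027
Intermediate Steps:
J = 558 (J = -3*(-186) = 558)
B(r) = 2*r*(558 + r) (B(r) = (r + 558)*(r + r) = (558 + r)*(2*r) = 2*r*(558 + r))
b = -1/3330 (b = 1/(2*(-3)*(558 - 3)) = 1/(2*(-3)*555) = 1/(-3330) = -1/3330 ≈ -0.00030030)
b/Z - 21037/1167 = -1/3330/(-31381) - 21037/1167 = -1/3330*(-1/31381) - 21037*1/1167 = 1/104498730 - 21037/1167 = -732779927281/40650005970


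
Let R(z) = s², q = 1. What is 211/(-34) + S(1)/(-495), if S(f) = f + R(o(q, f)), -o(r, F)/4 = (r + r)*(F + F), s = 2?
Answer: -20923/3366 ≈ -6.2160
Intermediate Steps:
o(r, F) = -16*F*r (o(r, F) = -4*(r + r)*(F + F) = -4*2*r*2*F = -16*F*r)
R(z) = 4 (R(z) = 2² = 4)
S(f) = 4 + f (S(f) = f + 4 = 4 + f)
211/(-34) + S(1)/(-495) = 211/(-34) + (4 + 1)/(-495) = 211*(-1/34) + 5*(-1/495) = -211/34 - 1/99 = -20923/3366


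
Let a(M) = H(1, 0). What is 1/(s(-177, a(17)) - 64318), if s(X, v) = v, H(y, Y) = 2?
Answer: -1/64316 ≈ -1.5548e-5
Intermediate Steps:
a(M) = 2
1/(s(-177, a(17)) - 64318) = 1/(2 - 64318) = 1/(-64316) = -1/64316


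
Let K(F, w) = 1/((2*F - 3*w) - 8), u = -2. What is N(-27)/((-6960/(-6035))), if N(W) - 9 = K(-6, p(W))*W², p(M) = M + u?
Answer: 133977/7772 ≈ 17.238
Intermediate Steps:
p(M) = -2 + M (p(M) = M - 2 = -2 + M)
K(F, w) = 1/(-8 - 3*w + 2*F) (K(F, w) = 1/((-3*w + 2*F) - 8) = 1/(-8 - 3*w + 2*F))
N(W) = 9 - W²/(14 + 3*W) (N(W) = 9 + (-1/(8 - 2*(-6) + 3*(-2 + W)))*W² = 9 + (-1/(8 + 12 + (-6 + 3*W)))*W² = 9 + (-1/(14 + 3*W))*W² = 9 - W²/(14 + 3*W))
N(-27)/((-6960/(-6035))) = ((126 - 1*(-27)² + 27*(-27))/(14 + 3*(-27)))/((-6960/(-6035))) = ((126 - 1*729 - 729)/(14 - 81))/((-6960*(-1/6035))) = ((126 - 729 - 729)/(-67))/(1392/1207) = -1/67*(-1332)*(1207/1392) = (1332/67)*(1207/1392) = 133977/7772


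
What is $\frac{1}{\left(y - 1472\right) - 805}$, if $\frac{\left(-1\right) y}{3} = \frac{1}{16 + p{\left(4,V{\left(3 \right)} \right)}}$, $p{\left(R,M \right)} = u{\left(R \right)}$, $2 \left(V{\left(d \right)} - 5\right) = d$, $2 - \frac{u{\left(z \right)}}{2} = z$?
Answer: $- \frac{4}{9109} \approx -0.00043913$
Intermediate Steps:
$u{\left(z \right)} = 4 - 2 z$
$V{\left(d \right)} = 5 + \frac{d}{2}$
$p{\left(R,M \right)} = 4 - 2 R$
$y = - \frac{1}{4}$ ($y = - \frac{3}{16 + \left(4 - 8\right)} = - \frac{3}{16 - 4} = - \frac{3}{12} = \left(-3\right) \frac{1}{12} = - \frac{1}{4} \approx -0.25$)
$\frac{1}{\left(y - 1472\right) - 805} = \frac{1}{\left(- \frac{1}{4} - 1472\right) - 805} = \frac{1}{- \frac{5889}{4} - 805} = \frac{1}{- \frac{9109}{4}} = - \frac{4}{9109}$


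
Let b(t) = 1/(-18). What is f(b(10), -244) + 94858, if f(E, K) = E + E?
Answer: 853721/9 ≈ 94858.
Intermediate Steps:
b(t) = -1/18
f(E, K) = 2*E
f(b(10), -244) + 94858 = 2*(-1/18) + 94858 = -1/9 + 94858 = 853721/9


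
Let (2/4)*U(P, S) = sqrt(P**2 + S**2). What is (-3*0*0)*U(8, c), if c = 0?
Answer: 0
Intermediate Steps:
U(P, S) = 2*sqrt(P**2 + S**2)
(-3*0*0)*U(8, c) = (-3*0*0)*(2*sqrt(8**2 + 0**2)) = (0*0)*(2*sqrt(64 + 0)) = 0*(2*sqrt(64)) = 0*(2*8) = 0*16 = 0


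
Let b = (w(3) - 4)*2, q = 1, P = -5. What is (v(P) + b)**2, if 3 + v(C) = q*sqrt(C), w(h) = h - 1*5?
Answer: (-15 + I*sqrt(5))**2 ≈ 220.0 - 67.082*I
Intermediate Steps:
w(h) = -5 + h (w(h) = h - 5 = -5 + h)
v(C) = -3 + sqrt(C) (v(C) = -3 + 1*sqrt(C) = -3 + sqrt(C))
b = -12 (b = ((-5 + 3) - 4)*2 = (-2 - 4)*2 = -6*2 = -12)
(v(P) + b)**2 = ((-3 + sqrt(-5)) - 12)**2 = ((-3 + I*sqrt(5)) - 12)**2 = (-15 + I*sqrt(5))**2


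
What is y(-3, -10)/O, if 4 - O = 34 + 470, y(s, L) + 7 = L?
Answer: 17/500 ≈ 0.034000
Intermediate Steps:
y(s, L) = -7 + L
O = -500 (O = 4 - (34 + 470) = 4 - 1*504 = 4 - 504 = -500)
y(-3, -10)/O = (-7 - 10)/(-500) = -17*(-1/500) = 17/500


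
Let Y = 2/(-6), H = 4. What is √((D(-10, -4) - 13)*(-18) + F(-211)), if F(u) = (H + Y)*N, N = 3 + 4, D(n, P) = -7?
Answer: √3471/3 ≈ 19.638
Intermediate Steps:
N = 7
Y = -⅓ (Y = 2*(-⅙) = -⅓ ≈ -0.33333)
F(u) = 77/3 (F(u) = (4 - ⅓)*7 = (11/3)*7 = 77/3)
√((D(-10, -4) - 13)*(-18) + F(-211)) = √((-7 - 13)*(-18) + 77/3) = √(-20*(-18) + 77/3) = √(360 + 77/3) = √(1157/3) = √3471/3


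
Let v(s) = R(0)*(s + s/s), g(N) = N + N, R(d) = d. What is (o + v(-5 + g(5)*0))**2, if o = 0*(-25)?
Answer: 0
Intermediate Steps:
g(N) = 2*N
v(s) = 0 (v(s) = 0*(s + s/s) = 0*(s + 1) = 0*(1 + s) = 0)
o = 0
(o + v(-5 + g(5)*0))**2 = (0 + 0)**2 = 0**2 = 0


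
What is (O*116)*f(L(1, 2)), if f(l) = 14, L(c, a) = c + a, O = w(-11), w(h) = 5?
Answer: 8120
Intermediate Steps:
O = 5
L(c, a) = a + c
(O*116)*f(L(1, 2)) = (5*116)*14 = 580*14 = 8120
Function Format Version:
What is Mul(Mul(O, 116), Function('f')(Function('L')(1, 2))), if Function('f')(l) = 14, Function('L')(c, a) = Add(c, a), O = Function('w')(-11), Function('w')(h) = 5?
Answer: 8120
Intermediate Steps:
O = 5
Function('L')(c, a) = Add(a, c)
Mul(Mul(O, 116), Function('f')(Function('L')(1, 2))) = Mul(Mul(5, 116), 14) = Mul(580, 14) = 8120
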